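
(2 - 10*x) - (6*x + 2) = -16*x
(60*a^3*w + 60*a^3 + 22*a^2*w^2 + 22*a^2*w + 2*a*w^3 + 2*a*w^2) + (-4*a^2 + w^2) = 60*a^3*w + 60*a^3 + 22*a^2*w^2 + 22*a^2*w - 4*a^2 + 2*a*w^3 + 2*a*w^2 + w^2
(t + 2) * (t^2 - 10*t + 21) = t^3 - 8*t^2 + t + 42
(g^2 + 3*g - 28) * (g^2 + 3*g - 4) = g^4 + 6*g^3 - 23*g^2 - 96*g + 112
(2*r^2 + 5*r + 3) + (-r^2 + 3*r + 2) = r^2 + 8*r + 5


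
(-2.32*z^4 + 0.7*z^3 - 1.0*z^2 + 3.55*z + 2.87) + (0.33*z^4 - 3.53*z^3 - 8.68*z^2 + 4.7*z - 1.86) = -1.99*z^4 - 2.83*z^3 - 9.68*z^2 + 8.25*z + 1.01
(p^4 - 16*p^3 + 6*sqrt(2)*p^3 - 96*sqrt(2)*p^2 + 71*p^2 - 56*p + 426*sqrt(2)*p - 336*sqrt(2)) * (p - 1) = p^5 - 17*p^4 + 6*sqrt(2)*p^4 - 102*sqrt(2)*p^3 + 87*p^3 - 127*p^2 + 522*sqrt(2)*p^2 - 762*sqrt(2)*p + 56*p + 336*sqrt(2)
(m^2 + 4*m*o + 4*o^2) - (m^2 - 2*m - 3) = 4*m*o + 2*m + 4*o^2 + 3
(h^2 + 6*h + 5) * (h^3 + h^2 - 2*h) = h^5 + 7*h^4 + 9*h^3 - 7*h^2 - 10*h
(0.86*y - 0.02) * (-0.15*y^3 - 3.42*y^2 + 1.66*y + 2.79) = -0.129*y^4 - 2.9382*y^3 + 1.496*y^2 + 2.3662*y - 0.0558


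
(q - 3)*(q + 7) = q^2 + 4*q - 21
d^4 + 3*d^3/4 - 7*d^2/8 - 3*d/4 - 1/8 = (d - 1)*(d + 1/4)*(d + 1/2)*(d + 1)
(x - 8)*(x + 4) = x^2 - 4*x - 32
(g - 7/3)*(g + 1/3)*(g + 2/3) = g^3 - 4*g^2/3 - 19*g/9 - 14/27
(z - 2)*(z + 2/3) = z^2 - 4*z/3 - 4/3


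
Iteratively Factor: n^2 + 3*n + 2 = (n + 2)*(n + 1)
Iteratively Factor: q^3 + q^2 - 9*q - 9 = (q + 3)*(q^2 - 2*q - 3) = (q - 3)*(q + 3)*(q + 1)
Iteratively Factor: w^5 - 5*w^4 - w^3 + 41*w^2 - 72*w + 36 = (w - 1)*(w^4 - 4*w^3 - 5*w^2 + 36*w - 36) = (w - 2)*(w - 1)*(w^3 - 2*w^2 - 9*w + 18) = (w - 3)*(w - 2)*(w - 1)*(w^2 + w - 6) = (w - 3)*(w - 2)^2*(w - 1)*(w + 3)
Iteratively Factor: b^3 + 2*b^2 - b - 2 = (b - 1)*(b^2 + 3*b + 2) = (b - 1)*(b + 1)*(b + 2)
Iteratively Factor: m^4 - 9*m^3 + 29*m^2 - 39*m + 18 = (m - 2)*(m^3 - 7*m^2 + 15*m - 9) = (m - 3)*(m - 2)*(m^2 - 4*m + 3) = (m - 3)*(m - 2)*(m - 1)*(m - 3)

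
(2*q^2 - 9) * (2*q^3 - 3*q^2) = 4*q^5 - 6*q^4 - 18*q^3 + 27*q^2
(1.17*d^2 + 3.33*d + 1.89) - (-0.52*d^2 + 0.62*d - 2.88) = 1.69*d^2 + 2.71*d + 4.77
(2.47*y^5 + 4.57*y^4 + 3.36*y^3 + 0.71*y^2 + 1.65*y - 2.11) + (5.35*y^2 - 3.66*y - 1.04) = 2.47*y^5 + 4.57*y^4 + 3.36*y^3 + 6.06*y^2 - 2.01*y - 3.15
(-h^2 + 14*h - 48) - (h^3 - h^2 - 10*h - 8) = -h^3 + 24*h - 40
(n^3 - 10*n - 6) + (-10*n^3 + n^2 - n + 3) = -9*n^3 + n^2 - 11*n - 3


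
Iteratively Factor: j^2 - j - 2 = (j + 1)*(j - 2)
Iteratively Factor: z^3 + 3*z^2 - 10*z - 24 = (z + 4)*(z^2 - z - 6) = (z - 3)*(z + 4)*(z + 2)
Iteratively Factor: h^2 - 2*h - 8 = (h + 2)*(h - 4)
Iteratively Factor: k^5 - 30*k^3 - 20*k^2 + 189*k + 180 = (k + 3)*(k^4 - 3*k^3 - 21*k^2 + 43*k + 60) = (k - 5)*(k + 3)*(k^3 + 2*k^2 - 11*k - 12) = (k - 5)*(k + 3)*(k + 4)*(k^2 - 2*k - 3) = (k - 5)*(k + 1)*(k + 3)*(k + 4)*(k - 3)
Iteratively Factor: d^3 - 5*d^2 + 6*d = (d - 3)*(d^2 - 2*d) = d*(d - 3)*(d - 2)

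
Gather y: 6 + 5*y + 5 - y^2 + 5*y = -y^2 + 10*y + 11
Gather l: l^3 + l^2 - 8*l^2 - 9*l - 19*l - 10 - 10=l^3 - 7*l^2 - 28*l - 20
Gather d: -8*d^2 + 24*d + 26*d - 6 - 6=-8*d^2 + 50*d - 12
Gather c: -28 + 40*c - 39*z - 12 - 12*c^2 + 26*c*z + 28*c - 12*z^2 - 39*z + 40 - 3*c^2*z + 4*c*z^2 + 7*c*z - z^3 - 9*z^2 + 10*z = c^2*(-3*z - 12) + c*(4*z^2 + 33*z + 68) - z^3 - 21*z^2 - 68*z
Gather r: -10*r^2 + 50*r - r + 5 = -10*r^2 + 49*r + 5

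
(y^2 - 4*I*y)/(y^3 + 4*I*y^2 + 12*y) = (y - 4*I)/(y^2 + 4*I*y + 12)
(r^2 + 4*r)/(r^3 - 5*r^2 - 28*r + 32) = r/(r^2 - 9*r + 8)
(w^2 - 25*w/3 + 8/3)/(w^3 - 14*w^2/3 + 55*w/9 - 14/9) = 3*(w - 8)/(3*w^2 - 13*w + 14)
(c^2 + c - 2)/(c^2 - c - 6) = (c - 1)/(c - 3)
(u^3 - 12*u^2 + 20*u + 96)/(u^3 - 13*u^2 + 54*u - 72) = (u^2 - 6*u - 16)/(u^2 - 7*u + 12)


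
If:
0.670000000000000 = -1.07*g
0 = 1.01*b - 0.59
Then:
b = 0.58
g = -0.63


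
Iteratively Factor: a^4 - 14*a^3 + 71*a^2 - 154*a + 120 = (a - 3)*(a^3 - 11*a^2 + 38*a - 40) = (a - 5)*(a - 3)*(a^2 - 6*a + 8) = (a - 5)*(a - 3)*(a - 2)*(a - 4)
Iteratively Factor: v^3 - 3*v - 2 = (v + 1)*(v^2 - v - 2) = (v + 1)^2*(v - 2)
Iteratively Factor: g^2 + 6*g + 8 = (g + 2)*(g + 4)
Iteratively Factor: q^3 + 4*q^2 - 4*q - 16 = (q - 2)*(q^2 + 6*q + 8) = (q - 2)*(q + 2)*(q + 4)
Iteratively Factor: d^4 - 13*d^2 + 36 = (d - 3)*(d^3 + 3*d^2 - 4*d - 12) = (d - 3)*(d + 3)*(d^2 - 4) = (d - 3)*(d - 2)*(d + 3)*(d + 2)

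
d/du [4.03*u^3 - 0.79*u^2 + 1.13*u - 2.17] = 12.09*u^2 - 1.58*u + 1.13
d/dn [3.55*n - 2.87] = 3.55000000000000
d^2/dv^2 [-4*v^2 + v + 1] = -8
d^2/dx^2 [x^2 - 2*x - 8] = 2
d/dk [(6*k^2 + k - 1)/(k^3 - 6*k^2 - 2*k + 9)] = (-6*k^4 - 2*k^3 - 3*k^2 + 96*k + 7)/(k^6 - 12*k^5 + 32*k^4 + 42*k^3 - 104*k^2 - 36*k + 81)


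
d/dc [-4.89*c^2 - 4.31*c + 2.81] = -9.78*c - 4.31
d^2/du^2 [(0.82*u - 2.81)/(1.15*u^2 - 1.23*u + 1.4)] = ((8.4802 - 5.658*u)*(1.15*u^2 - 1.23*u + 1.4) + (0.82*u - 2.81)*(2.3*u - 1.23)*(4.6*u - 2.46))/(1.15*u^2 - 1.23*u + 1.4)^3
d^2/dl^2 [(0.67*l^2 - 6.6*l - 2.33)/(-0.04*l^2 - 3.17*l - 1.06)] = (0.191032*l^3 + 0.192816000000001*l^2 + 0.0936240000000055*l + 0.770026000000009)/(6.4e-5*l^6 + 0.015216*l^5 + 1.210956*l^4 + 32.661461*l^3 + 32.090334*l^2 + 10.685436*l + 1.191016)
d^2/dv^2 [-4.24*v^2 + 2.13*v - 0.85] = -8.48000000000000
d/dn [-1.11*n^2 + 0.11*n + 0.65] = 0.11 - 2.22*n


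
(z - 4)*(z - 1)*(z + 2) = z^3 - 3*z^2 - 6*z + 8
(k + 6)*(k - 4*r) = k^2 - 4*k*r + 6*k - 24*r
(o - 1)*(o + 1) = o^2 - 1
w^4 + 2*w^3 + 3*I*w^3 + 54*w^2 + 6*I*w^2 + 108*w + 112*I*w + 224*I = (w + 2)*(w - 7*I)*(w + 2*I)*(w + 8*I)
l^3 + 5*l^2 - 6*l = l*(l - 1)*(l + 6)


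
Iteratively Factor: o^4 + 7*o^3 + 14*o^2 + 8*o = (o + 4)*(o^3 + 3*o^2 + 2*o) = o*(o + 4)*(o^2 + 3*o + 2) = o*(o + 2)*(o + 4)*(o + 1)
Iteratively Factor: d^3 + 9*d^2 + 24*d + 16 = (d + 4)*(d^2 + 5*d + 4) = (d + 1)*(d + 4)*(d + 4)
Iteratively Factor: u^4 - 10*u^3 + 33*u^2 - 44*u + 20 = (u - 5)*(u^3 - 5*u^2 + 8*u - 4) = (u - 5)*(u - 2)*(u^2 - 3*u + 2) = (u - 5)*(u - 2)*(u - 1)*(u - 2)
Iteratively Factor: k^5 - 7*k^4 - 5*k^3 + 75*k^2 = (k + 3)*(k^4 - 10*k^3 + 25*k^2) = (k - 5)*(k + 3)*(k^3 - 5*k^2) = (k - 5)^2*(k + 3)*(k^2) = k*(k - 5)^2*(k + 3)*(k)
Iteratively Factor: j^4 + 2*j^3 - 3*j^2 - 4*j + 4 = (j - 1)*(j^3 + 3*j^2 - 4) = (j - 1)*(j + 2)*(j^2 + j - 2) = (j - 1)^2*(j + 2)*(j + 2)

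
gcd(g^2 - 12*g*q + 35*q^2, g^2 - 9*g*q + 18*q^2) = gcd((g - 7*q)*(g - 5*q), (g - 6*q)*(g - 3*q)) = 1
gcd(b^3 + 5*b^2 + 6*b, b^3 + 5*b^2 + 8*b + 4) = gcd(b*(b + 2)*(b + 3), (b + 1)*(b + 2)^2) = b + 2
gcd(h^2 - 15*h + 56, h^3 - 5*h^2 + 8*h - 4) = 1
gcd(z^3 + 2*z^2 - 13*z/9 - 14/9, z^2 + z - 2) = z - 1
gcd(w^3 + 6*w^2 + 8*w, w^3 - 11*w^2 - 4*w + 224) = w + 4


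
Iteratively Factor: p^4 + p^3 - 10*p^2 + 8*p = (p - 1)*(p^3 + 2*p^2 - 8*p) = (p - 2)*(p - 1)*(p^2 + 4*p) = p*(p - 2)*(p - 1)*(p + 4)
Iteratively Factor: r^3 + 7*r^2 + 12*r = (r + 4)*(r^2 + 3*r) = (r + 3)*(r + 4)*(r)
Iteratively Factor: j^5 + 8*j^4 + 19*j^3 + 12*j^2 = (j + 3)*(j^4 + 5*j^3 + 4*j^2) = (j + 3)*(j + 4)*(j^3 + j^2) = j*(j + 3)*(j + 4)*(j^2 + j) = j*(j + 1)*(j + 3)*(j + 4)*(j)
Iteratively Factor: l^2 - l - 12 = (l - 4)*(l + 3)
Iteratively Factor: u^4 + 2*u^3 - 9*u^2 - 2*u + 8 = (u - 1)*(u^3 + 3*u^2 - 6*u - 8) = (u - 2)*(u - 1)*(u^2 + 5*u + 4) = (u - 2)*(u - 1)*(u + 4)*(u + 1)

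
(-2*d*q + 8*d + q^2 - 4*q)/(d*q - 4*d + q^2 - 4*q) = (-2*d + q)/(d + q)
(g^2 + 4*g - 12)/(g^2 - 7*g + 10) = (g + 6)/(g - 5)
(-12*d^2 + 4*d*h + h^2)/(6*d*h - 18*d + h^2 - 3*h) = (-2*d + h)/(h - 3)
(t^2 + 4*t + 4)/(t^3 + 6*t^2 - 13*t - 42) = (t + 2)/(t^2 + 4*t - 21)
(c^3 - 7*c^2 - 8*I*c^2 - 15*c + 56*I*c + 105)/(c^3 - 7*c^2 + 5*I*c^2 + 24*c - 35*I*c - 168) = (c - 5*I)/(c + 8*I)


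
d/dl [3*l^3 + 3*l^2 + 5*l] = 9*l^2 + 6*l + 5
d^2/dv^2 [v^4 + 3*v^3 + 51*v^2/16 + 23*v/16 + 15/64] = 12*v^2 + 18*v + 51/8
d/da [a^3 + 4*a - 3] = 3*a^2 + 4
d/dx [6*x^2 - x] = 12*x - 1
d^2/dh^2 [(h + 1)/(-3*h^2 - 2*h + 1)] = -18/(27*h^3 - 27*h^2 + 9*h - 1)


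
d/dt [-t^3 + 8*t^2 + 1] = t*(16 - 3*t)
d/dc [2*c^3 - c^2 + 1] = 2*c*(3*c - 1)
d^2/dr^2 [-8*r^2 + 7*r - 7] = -16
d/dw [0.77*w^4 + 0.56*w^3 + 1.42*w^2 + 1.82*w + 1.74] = 3.08*w^3 + 1.68*w^2 + 2.84*w + 1.82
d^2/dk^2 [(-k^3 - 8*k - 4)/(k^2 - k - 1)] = 10*k*(-2*k^2 - 3*k - 3)/(k^6 - 3*k^5 + 5*k^3 - 3*k - 1)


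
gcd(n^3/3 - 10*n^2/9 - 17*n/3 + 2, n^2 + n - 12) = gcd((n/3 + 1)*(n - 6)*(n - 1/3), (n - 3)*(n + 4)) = 1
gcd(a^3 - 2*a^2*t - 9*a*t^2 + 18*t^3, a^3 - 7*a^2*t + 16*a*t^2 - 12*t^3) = a^2 - 5*a*t + 6*t^2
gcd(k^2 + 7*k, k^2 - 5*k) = k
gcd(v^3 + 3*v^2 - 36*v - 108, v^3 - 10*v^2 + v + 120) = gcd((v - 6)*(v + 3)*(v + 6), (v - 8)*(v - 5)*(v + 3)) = v + 3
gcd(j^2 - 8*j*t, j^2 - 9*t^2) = 1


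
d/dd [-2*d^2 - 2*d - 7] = -4*d - 2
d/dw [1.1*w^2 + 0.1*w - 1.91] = 2.2*w + 0.1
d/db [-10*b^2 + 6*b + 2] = 6 - 20*b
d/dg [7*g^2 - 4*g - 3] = 14*g - 4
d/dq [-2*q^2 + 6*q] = 6 - 4*q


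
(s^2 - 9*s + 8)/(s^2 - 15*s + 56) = (s - 1)/(s - 7)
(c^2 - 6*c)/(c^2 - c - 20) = c*(6 - c)/(-c^2 + c + 20)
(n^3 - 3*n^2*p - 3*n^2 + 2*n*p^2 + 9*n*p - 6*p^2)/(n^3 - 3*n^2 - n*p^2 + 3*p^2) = (n - 2*p)/(n + p)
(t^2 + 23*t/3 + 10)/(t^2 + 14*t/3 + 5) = (t + 6)/(t + 3)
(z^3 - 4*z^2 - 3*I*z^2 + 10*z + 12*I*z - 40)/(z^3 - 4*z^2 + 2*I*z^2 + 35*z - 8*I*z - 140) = (z + 2*I)/(z + 7*I)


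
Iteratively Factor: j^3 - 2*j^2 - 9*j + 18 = (j + 3)*(j^2 - 5*j + 6) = (j - 2)*(j + 3)*(j - 3)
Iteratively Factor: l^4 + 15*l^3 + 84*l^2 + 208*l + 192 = (l + 3)*(l^3 + 12*l^2 + 48*l + 64) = (l + 3)*(l + 4)*(l^2 + 8*l + 16) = (l + 3)*(l + 4)^2*(l + 4)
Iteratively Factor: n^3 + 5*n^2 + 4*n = (n + 1)*(n^2 + 4*n) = (n + 1)*(n + 4)*(n)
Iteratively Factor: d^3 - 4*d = (d - 2)*(d^2 + 2*d) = d*(d - 2)*(d + 2)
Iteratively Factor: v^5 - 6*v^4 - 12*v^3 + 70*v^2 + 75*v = (v + 1)*(v^4 - 7*v^3 - 5*v^2 + 75*v) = (v - 5)*(v + 1)*(v^3 - 2*v^2 - 15*v) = (v - 5)*(v + 1)*(v + 3)*(v^2 - 5*v) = (v - 5)^2*(v + 1)*(v + 3)*(v)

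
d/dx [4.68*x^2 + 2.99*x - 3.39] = 9.36*x + 2.99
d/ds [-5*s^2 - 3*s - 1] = -10*s - 3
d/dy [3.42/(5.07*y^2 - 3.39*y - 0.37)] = (11.5938 - 34.6788*y)/(-5.07*y^2 + 3.39*y + 0.37)^2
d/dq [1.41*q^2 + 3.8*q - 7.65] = 2.82*q + 3.8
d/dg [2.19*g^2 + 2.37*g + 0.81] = 4.38*g + 2.37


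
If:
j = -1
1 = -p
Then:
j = -1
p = -1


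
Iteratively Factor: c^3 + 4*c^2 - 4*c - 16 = (c - 2)*(c^2 + 6*c + 8) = (c - 2)*(c + 4)*(c + 2)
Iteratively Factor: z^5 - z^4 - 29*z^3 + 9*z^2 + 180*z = (z)*(z^4 - z^3 - 29*z^2 + 9*z + 180) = z*(z + 3)*(z^3 - 4*z^2 - 17*z + 60) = z*(z + 3)*(z + 4)*(z^2 - 8*z + 15) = z*(z - 5)*(z + 3)*(z + 4)*(z - 3)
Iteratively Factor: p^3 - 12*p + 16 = (p - 2)*(p^2 + 2*p - 8) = (p - 2)*(p + 4)*(p - 2)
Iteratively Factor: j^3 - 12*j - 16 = (j + 2)*(j^2 - 2*j - 8) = (j - 4)*(j + 2)*(j + 2)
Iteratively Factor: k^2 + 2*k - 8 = (k - 2)*(k + 4)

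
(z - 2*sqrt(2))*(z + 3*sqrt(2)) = z^2 + sqrt(2)*z - 12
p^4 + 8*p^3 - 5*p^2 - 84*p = p*(p - 3)*(p + 4)*(p + 7)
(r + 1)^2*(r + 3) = r^3 + 5*r^2 + 7*r + 3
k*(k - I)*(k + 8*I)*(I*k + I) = I*k^4 - 7*k^3 + I*k^3 - 7*k^2 + 8*I*k^2 + 8*I*k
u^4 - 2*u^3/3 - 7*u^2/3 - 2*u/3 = u*(u - 2)*(u + 1/3)*(u + 1)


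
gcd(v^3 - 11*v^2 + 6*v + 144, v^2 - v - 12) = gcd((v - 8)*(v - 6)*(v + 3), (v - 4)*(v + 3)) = v + 3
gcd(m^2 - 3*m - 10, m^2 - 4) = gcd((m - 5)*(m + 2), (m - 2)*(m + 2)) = m + 2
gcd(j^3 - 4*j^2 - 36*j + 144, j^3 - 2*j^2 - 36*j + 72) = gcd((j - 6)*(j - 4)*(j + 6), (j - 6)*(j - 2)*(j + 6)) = j^2 - 36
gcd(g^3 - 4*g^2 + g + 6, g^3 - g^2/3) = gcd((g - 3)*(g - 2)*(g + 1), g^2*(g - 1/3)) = 1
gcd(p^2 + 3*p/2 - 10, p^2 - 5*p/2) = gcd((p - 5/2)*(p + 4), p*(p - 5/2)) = p - 5/2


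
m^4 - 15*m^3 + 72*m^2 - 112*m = m*(m - 7)*(m - 4)^2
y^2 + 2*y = y*(y + 2)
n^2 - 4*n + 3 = (n - 3)*(n - 1)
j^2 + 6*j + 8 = (j + 2)*(j + 4)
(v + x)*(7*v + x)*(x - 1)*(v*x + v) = 7*v^3*x^2 - 7*v^3 + 8*v^2*x^3 - 8*v^2*x + v*x^4 - v*x^2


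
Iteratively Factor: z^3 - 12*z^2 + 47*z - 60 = (z - 3)*(z^2 - 9*z + 20) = (z - 5)*(z - 3)*(z - 4)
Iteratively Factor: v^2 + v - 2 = (v + 2)*(v - 1)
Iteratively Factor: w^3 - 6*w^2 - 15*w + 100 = (w - 5)*(w^2 - w - 20) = (w - 5)*(w + 4)*(w - 5)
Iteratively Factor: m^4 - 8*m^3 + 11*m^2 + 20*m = (m)*(m^3 - 8*m^2 + 11*m + 20) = m*(m + 1)*(m^2 - 9*m + 20) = m*(m - 5)*(m + 1)*(m - 4)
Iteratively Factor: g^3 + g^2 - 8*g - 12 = (g - 3)*(g^2 + 4*g + 4) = (g - 3)*(g + 2)*(g + 2)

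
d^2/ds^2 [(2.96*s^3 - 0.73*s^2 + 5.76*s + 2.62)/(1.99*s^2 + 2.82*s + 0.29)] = (2.8421709430404e-14*s^4 + 97.475356*s^3 + 79.3045979999999*s^2 + 69.766536*s + 29.10273)/(7.880599*s^6 + 33.502446*s^5 + 50.921115*s^4 + 32.1903*s^3 + 7.420665*s^2 + 0.711486*s + 0.024389)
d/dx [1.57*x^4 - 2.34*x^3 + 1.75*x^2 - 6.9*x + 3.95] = 6.28*x^3 - 7.02*x^2 + 3.5*x - 6.9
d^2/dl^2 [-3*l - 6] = 0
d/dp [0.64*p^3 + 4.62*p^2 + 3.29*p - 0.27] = 1.92*p^2 + 9.24*p + 3.29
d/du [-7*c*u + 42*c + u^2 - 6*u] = -7*c + 2*u - 6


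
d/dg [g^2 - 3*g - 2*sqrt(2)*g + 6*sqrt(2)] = 2*g - 3 - 2*sqrt(2)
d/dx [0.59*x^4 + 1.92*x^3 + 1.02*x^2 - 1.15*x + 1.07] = 2.36*x^3 + 5.76*x^2 + 2.04*x - 1.15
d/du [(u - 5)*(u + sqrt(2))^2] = (u + sqrt(2))*(3*u - 10 + sqrt(2))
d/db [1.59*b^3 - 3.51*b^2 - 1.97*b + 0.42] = 4.77*b^2 - 7.02*b - 1.97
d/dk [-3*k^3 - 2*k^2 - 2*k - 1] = -9*k^2 - 4*k - 2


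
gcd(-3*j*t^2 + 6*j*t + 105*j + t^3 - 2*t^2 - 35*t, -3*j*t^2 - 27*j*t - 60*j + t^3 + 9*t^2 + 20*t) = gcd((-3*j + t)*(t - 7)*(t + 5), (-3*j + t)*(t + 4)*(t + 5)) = -3*j*t - 15*j + t^2 + 5*t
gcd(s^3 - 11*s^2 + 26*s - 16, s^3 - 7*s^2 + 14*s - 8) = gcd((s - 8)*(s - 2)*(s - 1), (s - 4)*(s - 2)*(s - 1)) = s^2 - 3*s + 2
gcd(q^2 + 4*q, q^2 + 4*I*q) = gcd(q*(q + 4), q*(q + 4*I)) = q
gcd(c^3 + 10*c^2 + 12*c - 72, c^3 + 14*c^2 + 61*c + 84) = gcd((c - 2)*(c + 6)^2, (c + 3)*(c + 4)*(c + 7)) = 1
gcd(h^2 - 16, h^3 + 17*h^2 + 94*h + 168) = h + 4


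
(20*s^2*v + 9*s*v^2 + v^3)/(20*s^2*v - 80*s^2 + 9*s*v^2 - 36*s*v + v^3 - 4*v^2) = v/(v - 4)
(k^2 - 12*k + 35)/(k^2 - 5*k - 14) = (k - 5)/(k + 2)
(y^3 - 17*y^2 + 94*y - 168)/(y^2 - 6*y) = y - 11 + 28/y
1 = 1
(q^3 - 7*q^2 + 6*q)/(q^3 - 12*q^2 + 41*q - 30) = q/(q - 5)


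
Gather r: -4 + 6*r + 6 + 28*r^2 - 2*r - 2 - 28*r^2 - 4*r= 0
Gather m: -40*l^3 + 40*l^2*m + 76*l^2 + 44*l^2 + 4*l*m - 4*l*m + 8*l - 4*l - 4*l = -40*l^3 + 40*l^2*m + 120*l^2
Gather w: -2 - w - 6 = -w - 8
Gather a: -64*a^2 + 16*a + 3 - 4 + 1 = -64*a^2 + 16*a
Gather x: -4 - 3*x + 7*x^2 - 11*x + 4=7*x^2 - 14*x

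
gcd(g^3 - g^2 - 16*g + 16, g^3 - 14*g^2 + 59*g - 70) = 1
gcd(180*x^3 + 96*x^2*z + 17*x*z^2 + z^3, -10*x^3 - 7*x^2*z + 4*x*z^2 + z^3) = 5*x + z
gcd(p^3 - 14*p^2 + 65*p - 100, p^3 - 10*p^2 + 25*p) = p^2 - 10*p + 25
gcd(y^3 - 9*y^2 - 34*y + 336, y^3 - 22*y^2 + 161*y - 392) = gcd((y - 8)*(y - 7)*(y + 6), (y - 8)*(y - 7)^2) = y^2 - 15*y + 56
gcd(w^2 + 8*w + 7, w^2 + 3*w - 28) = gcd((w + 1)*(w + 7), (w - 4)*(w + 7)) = w + 7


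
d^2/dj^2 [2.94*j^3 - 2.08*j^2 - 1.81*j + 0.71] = 17.64*j - 4.16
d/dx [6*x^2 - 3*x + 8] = 12*x - 3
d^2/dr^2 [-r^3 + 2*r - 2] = -6*r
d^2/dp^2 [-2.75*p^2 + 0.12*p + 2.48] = -5.50000000000000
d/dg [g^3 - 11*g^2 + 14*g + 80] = 3*g^2 - 22*g + 14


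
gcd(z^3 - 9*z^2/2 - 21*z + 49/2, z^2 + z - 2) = z - 1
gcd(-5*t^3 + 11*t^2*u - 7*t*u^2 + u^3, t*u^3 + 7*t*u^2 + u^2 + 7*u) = 1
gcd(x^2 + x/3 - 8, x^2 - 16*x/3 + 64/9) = x - 8/3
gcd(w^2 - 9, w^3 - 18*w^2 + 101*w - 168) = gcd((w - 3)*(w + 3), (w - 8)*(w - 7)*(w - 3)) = w - 3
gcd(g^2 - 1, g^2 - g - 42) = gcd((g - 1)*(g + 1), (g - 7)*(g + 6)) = 1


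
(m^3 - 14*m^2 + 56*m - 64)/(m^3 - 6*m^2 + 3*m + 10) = (m^2 - 12*m + 32)/(m^2 - 4*m - 5)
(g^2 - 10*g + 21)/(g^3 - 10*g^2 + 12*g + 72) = (g^2 - 10*g + 21)/(g^3 - 10*g^2 + 12*g + 72)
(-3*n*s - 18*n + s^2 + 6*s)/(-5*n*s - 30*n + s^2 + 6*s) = (-3*n + s)/(-5*n + s)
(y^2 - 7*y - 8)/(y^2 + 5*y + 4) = (y - 8)/(y + 4)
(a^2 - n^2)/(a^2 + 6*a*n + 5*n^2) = (a - n)/(a + 5*n)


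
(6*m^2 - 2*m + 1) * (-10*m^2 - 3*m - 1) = -60*m^4 + 2*m^3 - 10*m^2 - m - 1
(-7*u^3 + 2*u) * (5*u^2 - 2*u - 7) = -35*u^5 + 14*u^4 + 59*u^3 - 4*u^2 - 14*u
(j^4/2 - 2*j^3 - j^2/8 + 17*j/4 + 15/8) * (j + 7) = j^5/2 + 3*j^4/2 - 113*j^3/8 + 27*j^2/8 + 253*j/8 + 105/8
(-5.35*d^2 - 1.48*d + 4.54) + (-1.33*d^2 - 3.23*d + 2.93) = -6.68*d^2 - 4.71*d + 7.47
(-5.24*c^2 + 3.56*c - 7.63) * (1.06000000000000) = -5.5544*c^2 + 3.7736*c - 8.0878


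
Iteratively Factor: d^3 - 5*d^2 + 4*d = (d - 4)*(d^2 - d) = (d - 4)*(d - 1)*(d)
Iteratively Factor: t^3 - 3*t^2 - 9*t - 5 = (t - 5)*(t^2 + 2*t + 1) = (t - 5)*(t + 1)*(t + 1)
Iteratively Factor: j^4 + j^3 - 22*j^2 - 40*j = (j + 4)*(j^3 - 3*j^2 - 10*j) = j*(j + 4)*(j^2 - 3*j - 10) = j*(j + 2)*(j + 4)*(j - 5)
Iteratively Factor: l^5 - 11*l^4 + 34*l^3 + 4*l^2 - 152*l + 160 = (l + 2)*(l^4 - 13*l^3 + 60*l^2 - 116*l + 80) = (l - 4)*(l + 2)*(l^3 - 9*l^2 + 24*l - 20) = (l - 4)*(l - 2)*(l + 2)*(l^2 - 7*l + 10) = (l - 5)*(l - 4)*(l - 2)*(l + 2)*(l - 2)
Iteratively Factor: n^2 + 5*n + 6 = (n + 3)*(n + 2)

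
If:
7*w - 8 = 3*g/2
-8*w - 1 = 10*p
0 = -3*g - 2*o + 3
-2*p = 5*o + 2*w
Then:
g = 181/173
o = -12/173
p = -413/346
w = 473/346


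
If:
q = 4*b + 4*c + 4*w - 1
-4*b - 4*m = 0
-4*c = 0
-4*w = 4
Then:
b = q/4 + 5/4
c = 0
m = -q/4 - 5/4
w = -1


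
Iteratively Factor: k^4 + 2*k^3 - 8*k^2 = (k)*(k^3 + 2*k^2 - 8*k) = k^2*(k^2 + 2*k - 8) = k^2*(k - 2)*(k + 4)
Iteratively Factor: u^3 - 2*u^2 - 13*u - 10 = (u - 5)*(u^2 + 3*u + 2) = (u - 5)*(u + 2)*(u + 1)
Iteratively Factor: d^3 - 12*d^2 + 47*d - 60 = (d - 3)*(d^2 - 9*d + 20) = (d - 4)*(d - 3)*(d - 5)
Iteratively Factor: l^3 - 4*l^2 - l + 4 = (l - 4)*(l^2 - 1) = (l - 4)*(l + 1)*(l - 1)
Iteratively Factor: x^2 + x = (x + 1)*(x)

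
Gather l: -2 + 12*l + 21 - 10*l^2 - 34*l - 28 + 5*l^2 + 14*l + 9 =-5*l^2 - 8*l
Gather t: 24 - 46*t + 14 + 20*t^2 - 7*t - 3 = 20*t^2 - 53*t + 35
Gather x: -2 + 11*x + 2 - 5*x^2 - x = -5*x^2 + 10*x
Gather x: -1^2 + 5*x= 5*x - 1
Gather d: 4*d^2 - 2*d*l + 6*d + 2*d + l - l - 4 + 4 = 4*d^2 + d*(8 - 2*l)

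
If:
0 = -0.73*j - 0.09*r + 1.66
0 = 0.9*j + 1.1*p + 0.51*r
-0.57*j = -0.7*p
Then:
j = 4.02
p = 3.27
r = -14.15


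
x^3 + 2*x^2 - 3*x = x*(x - 1)*(x + 3)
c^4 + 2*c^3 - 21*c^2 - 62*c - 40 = (c - 5)*(c + 1)*(c + 2)*(c + 4)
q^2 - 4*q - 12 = (q - 6)*(q + 2)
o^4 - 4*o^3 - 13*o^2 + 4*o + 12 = (o - 6)*(o - 1)*(o + 1)*(o + 2)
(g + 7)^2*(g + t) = g^3 + g^2*t + 14*g^2 + 14*g*t + 49*g + 49*t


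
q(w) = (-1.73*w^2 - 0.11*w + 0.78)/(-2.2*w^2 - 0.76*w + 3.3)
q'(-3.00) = 0.17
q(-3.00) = 1.02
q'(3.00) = -0.04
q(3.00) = 0.81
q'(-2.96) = 0.18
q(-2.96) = 1.02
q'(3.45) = -0.02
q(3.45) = 0.79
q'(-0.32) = 0.26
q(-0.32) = 0.19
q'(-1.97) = 1.44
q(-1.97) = 1.53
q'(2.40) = -0.10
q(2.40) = 0.84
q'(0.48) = -0.57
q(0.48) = 0.14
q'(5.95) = -0.00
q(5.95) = 0.77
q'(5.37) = -0.00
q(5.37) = 0.77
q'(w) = (-3.46*w - 0.11)/(-2.2*w^2 - 0.76*w + 3.3) + (4.4*w + 0.76)*(-1.73*w^2 - 0.11*w + 0.78)/(-2.2*w^2 - 0.76*w + 3.3)^2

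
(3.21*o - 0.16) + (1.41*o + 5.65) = 4.62*o + 5.49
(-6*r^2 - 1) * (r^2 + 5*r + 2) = -6*r^4 - 30*r^3 - 13*r^2 - 5*r - 2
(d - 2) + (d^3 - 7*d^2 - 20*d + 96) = d^3 - 7*d^2 - 19*d + 94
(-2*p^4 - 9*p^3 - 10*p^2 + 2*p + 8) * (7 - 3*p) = 6*p^5 + 13*p^4 - 33*p^3 - 76*p^2 - 10*p + 56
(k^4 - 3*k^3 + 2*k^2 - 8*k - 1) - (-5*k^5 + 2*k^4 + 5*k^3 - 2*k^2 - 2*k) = 5*k^5 - k^4 - 8*k^3 + 4*k^2 - 6*k - 1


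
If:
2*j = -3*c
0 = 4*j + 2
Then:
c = 1/3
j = -1/2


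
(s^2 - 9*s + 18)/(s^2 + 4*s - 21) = (s - 6)/(s + 7)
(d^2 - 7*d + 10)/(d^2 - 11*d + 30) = (d - 2)/(d - 6)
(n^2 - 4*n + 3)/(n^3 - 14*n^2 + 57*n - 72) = (n - 1)/(n^2 - 11*n + 24)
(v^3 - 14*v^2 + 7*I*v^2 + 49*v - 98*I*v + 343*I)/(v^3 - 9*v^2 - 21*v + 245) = (v + 7*I)/(v + 5)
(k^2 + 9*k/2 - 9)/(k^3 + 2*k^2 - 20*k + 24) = (k - 3/2)/(k^2 - 4*k + 4)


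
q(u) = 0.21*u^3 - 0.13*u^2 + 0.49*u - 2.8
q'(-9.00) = 53.86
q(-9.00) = -170.83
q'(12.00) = 88.09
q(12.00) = 347.24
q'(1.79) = 2.04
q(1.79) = -1.14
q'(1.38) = 1.33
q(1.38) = -1.82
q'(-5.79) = 23.12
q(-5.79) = -50.76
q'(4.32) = 11.12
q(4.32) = 13.82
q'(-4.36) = 13.60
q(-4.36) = -24.81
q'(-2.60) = 5.42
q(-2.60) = -8.64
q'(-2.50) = 5.08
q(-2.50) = -8.12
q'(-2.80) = 6.16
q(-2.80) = -9.80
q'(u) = 0.63*u^2 - 0.26*u + 0.49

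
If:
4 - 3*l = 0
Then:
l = 4/3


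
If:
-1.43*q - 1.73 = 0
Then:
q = -1.21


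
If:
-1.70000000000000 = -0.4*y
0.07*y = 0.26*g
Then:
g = 1.14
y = 4.25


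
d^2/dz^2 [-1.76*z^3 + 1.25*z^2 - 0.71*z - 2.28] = 2.5 - 10.56*z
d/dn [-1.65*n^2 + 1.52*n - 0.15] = 1.52 - 3.3*n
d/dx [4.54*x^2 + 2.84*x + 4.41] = 9.08*x + 2.84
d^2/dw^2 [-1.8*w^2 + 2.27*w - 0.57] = -3.60000000000000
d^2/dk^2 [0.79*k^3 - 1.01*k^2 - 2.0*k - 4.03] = 4.74*k - 2.02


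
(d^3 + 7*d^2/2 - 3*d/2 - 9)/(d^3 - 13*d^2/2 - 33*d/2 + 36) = (d + 2)/(d - 8)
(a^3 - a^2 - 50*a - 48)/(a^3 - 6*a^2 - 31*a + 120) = (a^2 + 7*a + 6)/(a^2 + 2*a - 15)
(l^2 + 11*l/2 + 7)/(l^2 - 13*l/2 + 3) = (2*l^2 + 11*l + 14)/(2*l^2 - 13*l + 6)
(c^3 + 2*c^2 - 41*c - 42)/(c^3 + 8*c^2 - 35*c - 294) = (c + 1)/(c + 7)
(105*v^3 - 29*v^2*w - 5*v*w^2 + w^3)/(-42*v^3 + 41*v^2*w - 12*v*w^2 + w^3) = (-5*v - w)/(2*v - w)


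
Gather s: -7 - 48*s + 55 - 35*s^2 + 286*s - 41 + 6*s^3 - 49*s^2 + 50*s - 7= 6*s^3 - 84*s^2 + 288*s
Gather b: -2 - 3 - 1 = -6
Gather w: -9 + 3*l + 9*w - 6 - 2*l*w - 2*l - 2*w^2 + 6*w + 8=l - 2*w^2 + w*(15 - 2*l) - 7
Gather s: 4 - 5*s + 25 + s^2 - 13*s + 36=s^2 - 18*s + 65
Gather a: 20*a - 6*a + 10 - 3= 14*a + 7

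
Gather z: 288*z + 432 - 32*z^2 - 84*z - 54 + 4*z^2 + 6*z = -28*z^2 + 210*z + 378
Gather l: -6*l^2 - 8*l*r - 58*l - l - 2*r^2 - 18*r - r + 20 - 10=-6*l^2 + l*(-8*r - 59) - 2*r^2 - 19*r + 10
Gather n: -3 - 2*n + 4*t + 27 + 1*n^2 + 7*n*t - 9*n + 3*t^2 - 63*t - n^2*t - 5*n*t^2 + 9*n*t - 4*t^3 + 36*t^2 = n^2*(1 - t) + n*(-5*t^2 + 16*t - 11) - 4*t^3 + 39*t^2 - 59*t + 24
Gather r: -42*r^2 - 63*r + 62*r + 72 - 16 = -42*r^2 - r + 56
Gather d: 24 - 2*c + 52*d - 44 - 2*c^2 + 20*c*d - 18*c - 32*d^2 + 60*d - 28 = -2*c^2 - 20*c - 32*d^2 + d*(20*c + 112) - 48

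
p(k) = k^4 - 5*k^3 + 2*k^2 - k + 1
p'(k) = 4*k^3 - 15*k^2 + 4*k - 1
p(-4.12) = 676.87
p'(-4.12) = -551.83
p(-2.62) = 154.39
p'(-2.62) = -186.38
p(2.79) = -34.22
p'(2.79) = -19.73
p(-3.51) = 397.15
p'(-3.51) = -372.82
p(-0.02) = 1.02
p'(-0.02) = -1.09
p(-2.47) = 128.24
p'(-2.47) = -162.67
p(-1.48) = 27.87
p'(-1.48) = -52.74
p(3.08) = -39.21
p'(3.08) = -14.10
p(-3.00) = 238.00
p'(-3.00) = -256.00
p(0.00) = 1.00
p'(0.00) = -1.00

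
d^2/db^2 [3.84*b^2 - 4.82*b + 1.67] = 7.68000000000000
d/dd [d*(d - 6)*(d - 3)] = 3*d^2 - 18*d + 18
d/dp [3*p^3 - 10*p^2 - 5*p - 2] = 9*p^2 - 20*p - 5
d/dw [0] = 0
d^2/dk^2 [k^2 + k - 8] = 2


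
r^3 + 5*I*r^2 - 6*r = r*(r + 2*I)*(r + 3*I)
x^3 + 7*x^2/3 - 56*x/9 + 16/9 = (x - 4/3)*(x - 1/3)*(x + 4)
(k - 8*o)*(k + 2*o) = k^2 - 6*k*o - 16*o^2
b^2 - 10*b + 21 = (b - 7)*(b - 3)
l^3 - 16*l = l*(l - 4)*(l + 4)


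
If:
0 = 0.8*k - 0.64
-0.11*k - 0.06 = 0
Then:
No Solution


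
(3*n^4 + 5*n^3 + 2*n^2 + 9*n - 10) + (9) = 3*n^4 + 5*n^3 + 2*n^2 + 9*n - 1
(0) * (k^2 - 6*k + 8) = 0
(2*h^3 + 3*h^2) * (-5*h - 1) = -10*h^4 - 17*h^3 - 3*h^2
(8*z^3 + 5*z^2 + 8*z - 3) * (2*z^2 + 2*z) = 16*z^5 + 26*z^4 + 26*z^3 + 10*z^2 - 6*z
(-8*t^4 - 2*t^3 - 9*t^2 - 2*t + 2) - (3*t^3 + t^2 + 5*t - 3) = -8*t^4 - 5*t^3 - 10*t^2 - 7*t + 5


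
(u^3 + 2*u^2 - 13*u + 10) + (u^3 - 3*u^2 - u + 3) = 2*u^3 - u^2 - 14*u + 13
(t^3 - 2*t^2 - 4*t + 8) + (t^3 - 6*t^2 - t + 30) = 2*t^3 - 8*t^2 - 5*t + 38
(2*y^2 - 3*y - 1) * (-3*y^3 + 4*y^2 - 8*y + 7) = -6*y^5 + 17*y^4 - 25*y^3 + 34*y^2 - 13*y - 7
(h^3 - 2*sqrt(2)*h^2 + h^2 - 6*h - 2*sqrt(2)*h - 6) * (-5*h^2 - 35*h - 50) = -5*h^5 - 40*h^4 + 10*sqrt(2)*h^4 - 55*h^3 + 80*sqrt(2)*h^3 + 190*h^2 + 170*sqrt(2)*h^2 + 100*sqrt(2)*h + 510*h + 300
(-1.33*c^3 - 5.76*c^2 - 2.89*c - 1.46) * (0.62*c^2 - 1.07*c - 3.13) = -0.8246*c^5 - 2.1481*c^4 + 8.5343*c^3 + 20.2159*c^2 + 10.6079*c + 4.5698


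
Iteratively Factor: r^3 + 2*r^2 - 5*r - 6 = (r + 1)*(r^2 + r - 6) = (r - 2)*(r + 1)*(r + 3)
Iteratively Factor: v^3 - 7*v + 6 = (v - 1)*(v^2 + v - 6) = (v - 1)*(v + 3)*(v - 2)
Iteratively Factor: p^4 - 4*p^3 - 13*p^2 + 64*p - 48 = (p - 1)*(p^3 - 3*p^2 - 16*p + 48) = (p - 3)*(p - 1)*(p^2 - 16) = (p - 3)*(p - 1)*(p + 4)*(p - 4)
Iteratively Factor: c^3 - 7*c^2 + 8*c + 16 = (c - 4)*(c^2 - 3*c - 4) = (c - 4)^2*(c + 1)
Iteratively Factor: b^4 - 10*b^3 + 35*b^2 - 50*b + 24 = (b - 4)*(b^3 - 6*b^2 + 11*b - 6) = (b - 4)*(b - 1)*(b^2 - 5*b + 6) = (b - 4)*(b - 2)*(b - 1)*(b - 3)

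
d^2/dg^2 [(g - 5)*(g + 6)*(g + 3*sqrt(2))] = 6*g + 2 + 6*sqrt(2)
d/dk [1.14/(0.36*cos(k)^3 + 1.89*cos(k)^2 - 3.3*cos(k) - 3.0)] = (1.2312*cos(k)^2 + 4.3092*cos(k) - 3.762)*sin(k)/(0.36*cos(k)^3 + 1.89*cos(k)^2 - 3.3*cos(k) - 3.0)^2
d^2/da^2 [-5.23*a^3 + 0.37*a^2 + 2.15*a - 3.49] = 0.74 - 31.38*a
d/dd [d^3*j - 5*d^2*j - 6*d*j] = j*(3*d^2 - 10*d - 6)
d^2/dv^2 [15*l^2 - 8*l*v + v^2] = 2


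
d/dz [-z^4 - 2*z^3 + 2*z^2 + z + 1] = -4*z^3 - 6*z^2 + 4*z + 1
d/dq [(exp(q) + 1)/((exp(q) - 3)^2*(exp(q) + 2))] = (-2*exp(2*q) - 5*exp(q) - 7)*exp(q)/(exp(5*q) - 5*exp(4*q) - 5*exp(3*q) + 45*exp(2*q) - 108)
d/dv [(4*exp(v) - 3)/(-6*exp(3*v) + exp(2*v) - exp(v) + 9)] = ((4*exp(v) - 3)*(18*exp(2*v) - 2*exp(v) + 1) - 24*exp(3*v) + 4*exp(2*v) - 4*exp(v) + 36)*exp(v)/(6*exp(3*v) - exp(2*v) + exp(v) - 9)^2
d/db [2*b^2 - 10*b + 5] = 4*b - 10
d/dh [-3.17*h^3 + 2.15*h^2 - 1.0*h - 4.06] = -9.51*h^2 + 4.3*h - 1.0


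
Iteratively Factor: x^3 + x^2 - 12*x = (x - 3)*(x^2 + 4*x) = x*(x - 3)*(x + 4)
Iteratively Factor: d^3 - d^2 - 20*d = (d)*(d^2 - d - 20) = d*(d - 5)*(d + 4)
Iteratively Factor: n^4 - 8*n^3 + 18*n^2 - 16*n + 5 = (n - 1)*(n^3 - 7*n^2 + 11*n - 5) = (n - 1)^2*(n^2 - 6*n + 5) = (n - 5)*(n - 1)^2*(n - 1)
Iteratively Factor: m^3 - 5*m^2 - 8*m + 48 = (m - 4)*(m^2 - m - 12) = (m - 4)*(m + 3)*(m - 4)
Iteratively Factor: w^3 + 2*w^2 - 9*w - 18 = (w + 2)*(w^2 - 9) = (w - 3)*(w + 2)*(w + 3)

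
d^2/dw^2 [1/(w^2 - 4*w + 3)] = 2*(-w^2 + 4*w + 4*(w - 2)^2 - 3)/(w^2 - 4*w + 3)^3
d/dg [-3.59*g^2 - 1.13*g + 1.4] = -7.18*g - 1.13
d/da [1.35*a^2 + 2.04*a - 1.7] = 2.7*a + 2.04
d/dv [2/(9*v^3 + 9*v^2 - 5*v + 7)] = 2*(-27*v^2 - 18*v + 5)/(9*v^3 + 9*v^2 - 5*v + 7)^2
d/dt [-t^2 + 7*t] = 7 - 2*t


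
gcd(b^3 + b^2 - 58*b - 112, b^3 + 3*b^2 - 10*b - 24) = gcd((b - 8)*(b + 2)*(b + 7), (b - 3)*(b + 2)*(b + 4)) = b + 2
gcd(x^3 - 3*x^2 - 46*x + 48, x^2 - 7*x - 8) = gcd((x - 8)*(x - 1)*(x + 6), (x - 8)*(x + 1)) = x - 8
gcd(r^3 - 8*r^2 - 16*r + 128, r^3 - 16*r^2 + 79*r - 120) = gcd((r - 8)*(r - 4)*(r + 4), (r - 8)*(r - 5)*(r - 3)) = r - 8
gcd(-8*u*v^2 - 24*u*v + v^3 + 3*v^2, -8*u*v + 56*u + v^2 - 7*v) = 8*u - v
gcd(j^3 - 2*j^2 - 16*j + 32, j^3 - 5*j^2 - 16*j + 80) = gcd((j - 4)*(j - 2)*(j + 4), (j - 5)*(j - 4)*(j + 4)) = j^2 - 16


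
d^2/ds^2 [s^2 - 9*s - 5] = 2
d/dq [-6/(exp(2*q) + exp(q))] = 6*(2*exp(q) + 1)*exp(-q)/(exp(q) + 1)^2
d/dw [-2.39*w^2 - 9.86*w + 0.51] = -4.78*w - 9.86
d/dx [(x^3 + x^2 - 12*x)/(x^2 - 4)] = (x^4 - 8*x + 48)/(x^4 - 8*x^2 + 16)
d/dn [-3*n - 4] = -3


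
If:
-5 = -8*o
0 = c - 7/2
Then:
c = 7/2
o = 5/8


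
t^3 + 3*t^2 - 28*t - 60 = (t - 5)*(t + 2)*(t + 6)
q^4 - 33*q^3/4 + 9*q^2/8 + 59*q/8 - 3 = (q - 8)*(q - 3/4)*(q - 1/2)*(q + 1)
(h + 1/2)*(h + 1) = h^2 + 3*h/2 + 1/2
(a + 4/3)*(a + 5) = a^2 + 19*a/3 + 20/3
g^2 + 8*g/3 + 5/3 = (g + 1)*(g + 5/3)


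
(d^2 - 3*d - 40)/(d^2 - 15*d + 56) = (d + 5)/(d - 7)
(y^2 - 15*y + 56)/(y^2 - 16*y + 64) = (y - 7)/(y - 8)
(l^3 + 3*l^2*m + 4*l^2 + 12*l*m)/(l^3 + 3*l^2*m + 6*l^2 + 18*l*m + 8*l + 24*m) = l/(l + 2)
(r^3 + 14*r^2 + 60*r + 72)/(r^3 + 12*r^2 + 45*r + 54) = (r^2 + 8*r + 12)/(r^2 + 6*r + 9)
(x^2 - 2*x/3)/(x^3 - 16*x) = (x - 2/3)/(x^2 - 16)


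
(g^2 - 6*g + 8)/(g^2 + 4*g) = (g^2 - 6*g + 8)/(g*(g + 4))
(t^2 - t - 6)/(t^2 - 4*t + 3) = (t + 2)/(t - 1)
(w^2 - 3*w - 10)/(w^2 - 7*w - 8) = (-w^2 + 3*w + 10)/(-w^2 + 7*w + 8)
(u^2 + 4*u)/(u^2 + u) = (u + 4)/(u + 1)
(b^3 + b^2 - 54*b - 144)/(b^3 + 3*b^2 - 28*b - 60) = (b^2 - 5*b - 24)/(b^2 - 3*b - 10)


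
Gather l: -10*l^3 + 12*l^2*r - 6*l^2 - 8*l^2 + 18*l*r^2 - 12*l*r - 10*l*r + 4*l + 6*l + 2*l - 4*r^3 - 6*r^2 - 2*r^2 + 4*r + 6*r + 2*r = -10*l^3 + l^2*(12*r - 14) + l*(18*r^2 - 22*r + 12) - 4*r^3 - 8*r^2 + 12*r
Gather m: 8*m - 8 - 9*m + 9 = 1 - m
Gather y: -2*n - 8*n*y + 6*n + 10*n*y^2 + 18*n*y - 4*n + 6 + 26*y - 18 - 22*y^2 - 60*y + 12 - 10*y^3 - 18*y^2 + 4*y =-10*y^3 + y^2*(10*n - 40) + y*(10*n - 30)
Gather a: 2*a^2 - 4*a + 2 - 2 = 2*a^2 - 4*a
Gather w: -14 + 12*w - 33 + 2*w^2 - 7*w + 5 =2*w^2 + 5*w - 42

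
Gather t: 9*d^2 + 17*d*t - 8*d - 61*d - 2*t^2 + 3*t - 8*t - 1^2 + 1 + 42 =9*d^2 - 69*d - 2*t^2 + t*(17*d - 5) + 42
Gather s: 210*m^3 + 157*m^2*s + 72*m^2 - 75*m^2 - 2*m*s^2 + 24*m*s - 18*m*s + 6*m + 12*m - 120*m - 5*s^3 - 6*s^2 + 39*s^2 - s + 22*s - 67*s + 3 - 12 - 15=210*m^3 - 3*m^2 - 102*m - 5*s^3 + s^2*(33 - 2*m) + s*(157*m^2 + 6*m - 46) - 24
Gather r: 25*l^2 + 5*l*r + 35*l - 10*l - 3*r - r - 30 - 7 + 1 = 25*l^2 + 25*l + r*(5*l - 4) - 36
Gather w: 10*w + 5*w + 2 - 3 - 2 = 15*w - 3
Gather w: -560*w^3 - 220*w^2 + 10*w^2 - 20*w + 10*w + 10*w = -560*w^3 - 210*w^2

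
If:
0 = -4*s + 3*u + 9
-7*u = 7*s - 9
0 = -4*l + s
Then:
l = 45/98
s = 90/49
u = -27/49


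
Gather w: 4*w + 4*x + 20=4*w + 4*x + 20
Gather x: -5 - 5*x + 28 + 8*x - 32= 3*x - 9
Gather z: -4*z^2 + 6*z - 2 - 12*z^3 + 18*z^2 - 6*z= -12*z^3 + 14*z^2 - 2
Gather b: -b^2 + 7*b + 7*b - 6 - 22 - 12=-b^2 + 14*b - 40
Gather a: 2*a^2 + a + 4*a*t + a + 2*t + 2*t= 2*a^2 + a*(4*t + 2) + 4*t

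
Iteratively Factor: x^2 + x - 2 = (x - 1)*(x + 2)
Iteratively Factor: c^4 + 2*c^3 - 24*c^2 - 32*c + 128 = (c + 4)*(c^3 - 2*c^2 - 16*c + 32) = (c - 4)*(c + 4)*(c^2 + 2*c - 8) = (c - 4)*(c - 2)*(c + 4)*(c + 4)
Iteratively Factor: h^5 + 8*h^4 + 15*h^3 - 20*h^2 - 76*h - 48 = (h + 3)*(h^4 + 5*h^3 - 20*h - 16) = (h + 1)*(h + 3)*(h^3 + 4*h^2 - 4*h - 16) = (h - 2)*(h + 1)*(h + 3)*(h^2 + 6*h + 8) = (h - 2)*(h + 1)*(h + 2)*(h + 3)*(h + 4)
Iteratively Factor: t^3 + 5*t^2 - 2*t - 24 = (t + 4)*(t^2 + t - 6) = (t + 3)*(t + 4)*(t - 2)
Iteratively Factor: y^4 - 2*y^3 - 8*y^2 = (y)*(y^3 - 2*y^2 - 8*y) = y^2*(y^2 - 2*y - 8) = y^2*(y - 4)*(y + 2)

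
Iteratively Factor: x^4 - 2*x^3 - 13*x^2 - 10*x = (x - 5)*(x^3 + 3*x^2 + 2*x) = (x - 5)*(x + 2)*(x^2 + x) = x*(x - 5)*(x + 2)*(x + 1)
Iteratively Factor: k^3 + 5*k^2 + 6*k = (k + 2)*(k^2 + 3*k) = (k + 2)*(k + 3)*(k)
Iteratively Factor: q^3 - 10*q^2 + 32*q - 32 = (q - 2)*(q^2 - 8*q + 16) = (q - 4)*(q - 2)*(q - 4)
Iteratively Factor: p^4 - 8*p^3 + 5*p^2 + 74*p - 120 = (p - 2)*(p^3 - 6*p^2 - 7*p + 60) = (p - 4)*(p - 2)*(p^2 - 2*p - 15) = (p - 4)*(p - 2)*(p + 3)*(p - 5)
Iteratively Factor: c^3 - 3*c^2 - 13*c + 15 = (c + 3)*(c^2 - 6*c + 5) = (c - 5)*(c + 3)*(c - 1)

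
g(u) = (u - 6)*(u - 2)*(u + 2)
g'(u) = (u - 6)*(u - 2) + (u - 6)*(u + 2) + (u - 2)*(u + 2)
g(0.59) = 19.76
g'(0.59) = -10.04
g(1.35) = 10.13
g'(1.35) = -14.73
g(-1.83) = 5.10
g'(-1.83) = 28.01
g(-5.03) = -234.95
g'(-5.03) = 132.26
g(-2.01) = -0.32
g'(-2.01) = 32.24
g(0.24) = 22.71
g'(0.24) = -6.71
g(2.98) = -14.74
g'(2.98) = -13.12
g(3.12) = -16.52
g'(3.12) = -12.24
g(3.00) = -15.00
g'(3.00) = -13.00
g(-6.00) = -384.00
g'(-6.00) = 176.00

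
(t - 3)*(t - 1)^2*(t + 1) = t^4 - 4*t^3 + 2*t^2 + 4*t - 3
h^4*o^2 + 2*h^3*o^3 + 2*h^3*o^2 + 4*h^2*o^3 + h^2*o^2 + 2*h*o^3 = h*(h + 2*o)*(h*o + o)^2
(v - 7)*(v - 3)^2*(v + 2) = v^4 - 11*v^3 + 25*v^2 + 39*v - 126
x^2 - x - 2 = (x - 2)*(x + 1)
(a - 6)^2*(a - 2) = a^3 - 14*a^2 + 60*a - 72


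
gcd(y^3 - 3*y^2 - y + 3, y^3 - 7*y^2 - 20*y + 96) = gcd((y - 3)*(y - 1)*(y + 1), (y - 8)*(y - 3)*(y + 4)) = y - 3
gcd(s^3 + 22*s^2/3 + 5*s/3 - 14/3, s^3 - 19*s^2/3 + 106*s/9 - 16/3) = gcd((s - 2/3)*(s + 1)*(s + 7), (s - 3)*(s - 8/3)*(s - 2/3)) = s - 2/3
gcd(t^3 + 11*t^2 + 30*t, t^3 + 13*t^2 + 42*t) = t^2 + 6*t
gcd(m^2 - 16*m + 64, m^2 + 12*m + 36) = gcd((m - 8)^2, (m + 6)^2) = 1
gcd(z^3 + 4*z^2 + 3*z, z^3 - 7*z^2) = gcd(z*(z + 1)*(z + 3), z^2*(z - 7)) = z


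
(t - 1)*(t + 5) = t^2 + 4*t - 5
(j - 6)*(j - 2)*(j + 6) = j^3 - 2*j^2 - 36*j + 72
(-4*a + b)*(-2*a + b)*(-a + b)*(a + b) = -8*a^4 + 6*a^3*b + 7*a^2*b^2 - 6*a*b^3 + b^4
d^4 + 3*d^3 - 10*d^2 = d^2*(d - 2)*(d + 5)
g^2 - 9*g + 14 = (g - 7)*(g - 2)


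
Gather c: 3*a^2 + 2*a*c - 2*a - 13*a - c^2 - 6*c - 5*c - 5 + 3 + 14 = 3*a^2 - 15*a - c^2 + c*(2*a - 11) + 12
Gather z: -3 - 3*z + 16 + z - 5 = 8 - 2*z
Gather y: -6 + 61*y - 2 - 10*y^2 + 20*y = -10*y^2 + 81*y - 8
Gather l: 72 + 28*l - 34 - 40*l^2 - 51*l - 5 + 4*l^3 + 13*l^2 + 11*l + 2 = 4*l^3 - 27*l^2 - 12*l + 35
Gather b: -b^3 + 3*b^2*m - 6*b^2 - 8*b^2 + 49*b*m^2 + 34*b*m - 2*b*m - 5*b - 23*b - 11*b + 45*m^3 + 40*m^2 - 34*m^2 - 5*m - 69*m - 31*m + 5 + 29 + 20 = -b^3 + b^2*(3*m - 14) + b*(49*m^2 + 32*m - 39) + 45*m^3 + 6*m^2 - 105*m + 54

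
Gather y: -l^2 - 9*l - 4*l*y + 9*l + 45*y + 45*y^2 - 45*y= -l^2 - 4*l*y + 45*y^2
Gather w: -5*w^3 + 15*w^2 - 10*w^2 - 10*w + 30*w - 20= -5*w^3 + 5*w^2 + 20*w - 20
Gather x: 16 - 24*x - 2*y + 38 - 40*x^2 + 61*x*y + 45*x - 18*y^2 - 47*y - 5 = -40*x^2 + x*(61*y + 21) - 18*y^2 - 49*y + 49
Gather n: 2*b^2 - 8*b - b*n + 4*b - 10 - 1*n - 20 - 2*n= 2*b^2 - 4*b + n*(-b - 3) - 30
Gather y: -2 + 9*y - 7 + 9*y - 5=18*y - 14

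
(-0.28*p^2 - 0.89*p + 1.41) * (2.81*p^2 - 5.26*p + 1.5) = -0.7868*p^4 - 1.0281*p^3 + 8.2235*p^2 - 8.7516*p + 2.115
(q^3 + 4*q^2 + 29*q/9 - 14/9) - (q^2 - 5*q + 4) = q^3 + 3*q^2 + 74*q/9 - 50/9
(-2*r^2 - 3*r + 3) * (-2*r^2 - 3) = 4*r^4 + 6*r^3 + 9*r - 9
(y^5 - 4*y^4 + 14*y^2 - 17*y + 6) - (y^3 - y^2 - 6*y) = y^5 - 4*y^4 - y^3 + 15*y^2 - 11*y + 6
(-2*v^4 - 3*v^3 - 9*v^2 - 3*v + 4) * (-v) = 2*v^5 + 3*v^4 + 9*v^3 + 3*v^2 - 4*v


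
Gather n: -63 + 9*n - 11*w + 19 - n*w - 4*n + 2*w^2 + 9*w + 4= n*(5 - w) + 2*w^2 - 2*w - 40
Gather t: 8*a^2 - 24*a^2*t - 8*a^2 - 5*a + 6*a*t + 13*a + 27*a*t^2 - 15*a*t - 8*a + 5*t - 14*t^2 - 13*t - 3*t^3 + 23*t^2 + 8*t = -3*t^3 + t^2*(27*a + 9) + t*(-24*a^2 - 9*a)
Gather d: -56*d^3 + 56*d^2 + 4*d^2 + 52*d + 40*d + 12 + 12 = -56*d^3 + 60*d^2 + 92*d + 24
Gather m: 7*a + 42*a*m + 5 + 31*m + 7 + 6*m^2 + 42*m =7*a + 6*m^2 + m*(42*a + 73) + 12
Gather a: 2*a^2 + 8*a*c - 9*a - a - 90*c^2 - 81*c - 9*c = 2*a^2 + a*(8*c - 10) - 90*c^2 - 90*c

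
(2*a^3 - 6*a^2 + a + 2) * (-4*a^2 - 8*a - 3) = -8*a^5 + 8*a^4 + 38*a^3 + 2*a^2 - 19*a - 6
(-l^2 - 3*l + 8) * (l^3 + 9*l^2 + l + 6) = -l^5 - 12*l^4 - 20*l^3 + 63*l^2 - 10*l + 48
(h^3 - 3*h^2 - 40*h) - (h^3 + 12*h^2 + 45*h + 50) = -15*h^2 - 85*h - 50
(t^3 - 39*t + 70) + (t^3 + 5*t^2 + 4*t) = 2*t^3 + 5*t^2 - 35*t + 70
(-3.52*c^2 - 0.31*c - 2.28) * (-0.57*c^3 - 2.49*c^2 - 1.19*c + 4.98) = 2.0064*c^5 + 8.9415*c^4 + 6.2603*c^3 - 11.4835*c^2 + 1.1694*c - 11.3544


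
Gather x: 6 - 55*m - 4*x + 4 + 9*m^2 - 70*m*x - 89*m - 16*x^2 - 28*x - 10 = 9*m^2 - 144*m - 16*x^2 + x*(-70*m - 32)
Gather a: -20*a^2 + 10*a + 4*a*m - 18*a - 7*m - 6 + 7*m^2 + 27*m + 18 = -20*a^2 + a*(4*m - 8) + 7*m^2 + 20*m + 12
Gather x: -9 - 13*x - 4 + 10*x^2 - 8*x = 10*x^2 - 21*x - 13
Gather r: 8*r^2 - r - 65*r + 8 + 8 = 8*r^2 - 66*r + 16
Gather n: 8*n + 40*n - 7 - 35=48*n - 42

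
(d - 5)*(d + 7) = d^2 + 2*d - 35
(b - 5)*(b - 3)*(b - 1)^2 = b^4 - 10*b^3 + 32*b^2 - 38*b + 15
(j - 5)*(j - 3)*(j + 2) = j^3 - 6*j^2 - j + 30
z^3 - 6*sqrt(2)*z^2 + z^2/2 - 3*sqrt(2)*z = z*(z + 1/2)*(z - 6*sqrt(2))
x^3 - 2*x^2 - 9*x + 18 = (x - 3)*(x - 2)*(x + 3)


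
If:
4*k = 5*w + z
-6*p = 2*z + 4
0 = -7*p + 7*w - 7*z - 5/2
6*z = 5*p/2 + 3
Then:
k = -403/2296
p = -30/41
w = -103/574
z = 8/41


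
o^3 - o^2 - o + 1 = (o - 1)^2*(o + 1)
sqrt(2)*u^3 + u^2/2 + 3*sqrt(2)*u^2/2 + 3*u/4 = u*(u + 3/2)*(sqrt(2)*u + 1/2)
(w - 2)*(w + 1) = w^2 - w - 2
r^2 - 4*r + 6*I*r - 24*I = (r - 4)*(r + 6*I)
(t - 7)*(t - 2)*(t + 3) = t^3 - 6*t^2 - 13*t + 42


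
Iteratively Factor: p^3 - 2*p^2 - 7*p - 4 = (p + 1)*(p^2 - 3*p - 4) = (p + 1)^2*(p - 4)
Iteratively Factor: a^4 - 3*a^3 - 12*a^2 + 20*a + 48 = (a - 4)*(a^3 + a^2 - 8*a - 12) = (a - 4)*(a - 3)*(a^2 + 4*a + 4) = (a - 4)*(a - 3)*(a + 2)*(a + 2)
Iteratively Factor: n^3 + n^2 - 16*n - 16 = (n - 4)*(n^2 + 5*n + 4) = (n - 4)*(n + 4)*(n + 1)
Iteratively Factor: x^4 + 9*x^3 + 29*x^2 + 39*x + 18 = (x + 3)*(x^3 + 6*x^2 + 11*x + 6) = (x + 1)*(x + 3)*(x^2 + 5*x + 6) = (x + 1)*(x + 3)^2*(x + 2)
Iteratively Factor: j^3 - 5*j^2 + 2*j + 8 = (j - 2)*(j^2 - 3*j - 4) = (j - 2)*(j + 1)*(j - 4)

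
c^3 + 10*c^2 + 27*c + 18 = (c + 1)*(c + 3)*(c + 6)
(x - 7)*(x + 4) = x^2 - 3*x - 28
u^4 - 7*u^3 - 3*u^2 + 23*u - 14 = (u - 7)*(u - 1)^2*(u + 2)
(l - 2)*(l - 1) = l^2 - 3*l + 2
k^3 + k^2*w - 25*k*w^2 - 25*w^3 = (k - 5*w)*(k + w)*(k + 5*w)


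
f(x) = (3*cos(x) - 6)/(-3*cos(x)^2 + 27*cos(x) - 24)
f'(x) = (-6*sin(x)*cos(x) + 27*sin(x))*(3*cos(x) - 6)/(-3*cos(x)^2 + 27*cos(x) - 24)^2 - 3*sin(x)/(-3*cos(x)^2 + 27*cos(x) - 24) = (sin(x)^2 + 4*cos(x) - 11)*sin(x)/(cos(x)^2 - 9*cos(x) + 8)^2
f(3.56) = 0.17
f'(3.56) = 0.02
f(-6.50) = 6.22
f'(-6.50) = 56.07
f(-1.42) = 0.28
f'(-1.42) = 0.21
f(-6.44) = 11.76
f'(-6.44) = 148.19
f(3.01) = 0.17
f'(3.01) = -0.01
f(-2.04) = 0.20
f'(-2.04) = 0.07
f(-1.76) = 0.22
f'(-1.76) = 0.11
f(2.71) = 0.17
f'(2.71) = -0.02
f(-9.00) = 0.17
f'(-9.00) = 0.02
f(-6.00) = 3.71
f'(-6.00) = -25.17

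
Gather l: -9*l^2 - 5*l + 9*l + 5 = -9*l^2 + 4*l + 5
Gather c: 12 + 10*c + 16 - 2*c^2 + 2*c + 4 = -2*c^2 + 12*c + 32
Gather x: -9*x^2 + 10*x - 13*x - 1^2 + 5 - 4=-9*x^2 - 3*x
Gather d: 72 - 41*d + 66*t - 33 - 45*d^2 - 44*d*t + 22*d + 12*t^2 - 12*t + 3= -45*d^2 + d*(-44*t - 19) + 12*t^2 + 54*t + 42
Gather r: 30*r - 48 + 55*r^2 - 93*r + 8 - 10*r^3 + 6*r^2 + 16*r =-10*r^3 + 61*r^2 - 47*r - 40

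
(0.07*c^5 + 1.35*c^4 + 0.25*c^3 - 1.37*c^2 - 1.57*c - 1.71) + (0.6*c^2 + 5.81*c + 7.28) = 0.07*c^5 + 1.35*c^4 + 0.25*c^3 - 0.77*c^2 + 4.24*c + 5.57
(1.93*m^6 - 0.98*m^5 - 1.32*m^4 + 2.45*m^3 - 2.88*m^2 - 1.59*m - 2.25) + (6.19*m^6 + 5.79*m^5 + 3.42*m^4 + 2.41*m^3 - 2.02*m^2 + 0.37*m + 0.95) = 8.12*m^6 + 4.81*m^5 + 2.1*m^4 + 4.86*m^3 - 4.9*m^2 - 1.22*m - 1.3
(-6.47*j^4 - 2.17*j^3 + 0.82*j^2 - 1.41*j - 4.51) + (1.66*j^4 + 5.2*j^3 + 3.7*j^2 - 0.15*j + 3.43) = -4.81*j^4 + 3.03*j^3 + 4.52*j^2 - 1.56*j - 1.08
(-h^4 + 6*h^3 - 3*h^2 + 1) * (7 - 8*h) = 8*h^5 - 55*h^4 + 66*h^3 - 21*h^2 - 8*h + 7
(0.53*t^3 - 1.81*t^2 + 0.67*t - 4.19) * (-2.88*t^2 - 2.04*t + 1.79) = -1.5264*t^5 + 4.1316*t^4 + 2.7115*t^3 + 7.4605*t^2 + 9.7469*t - 7.5001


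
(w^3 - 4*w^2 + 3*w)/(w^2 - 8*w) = (w^2 - 4*w + 3)/(w - 8)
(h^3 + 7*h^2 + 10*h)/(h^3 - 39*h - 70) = h/(h - 7)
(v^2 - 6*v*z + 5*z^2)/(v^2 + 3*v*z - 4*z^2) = (v - 5*z)/(v + 4*z)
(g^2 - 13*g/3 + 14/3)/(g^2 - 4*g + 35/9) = 3*(g - 2)/(3*g - 5)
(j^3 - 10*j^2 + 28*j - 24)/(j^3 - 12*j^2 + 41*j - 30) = (j^2 - 4*j + 4)/(j^2 - 6*j + 5)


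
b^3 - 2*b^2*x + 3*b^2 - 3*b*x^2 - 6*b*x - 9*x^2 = (b + 3)*(b - 3*x)*(b + x)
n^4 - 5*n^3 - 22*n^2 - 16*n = n*(n - 8)*(n + 1)*(n + 2)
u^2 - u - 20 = (u - 5)*(u + 4)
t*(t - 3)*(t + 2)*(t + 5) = t^4 + 4*t^3 - 11*t^2 - 30*t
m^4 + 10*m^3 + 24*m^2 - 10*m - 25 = (m - 1)*(m + 1)*(m + 5)^2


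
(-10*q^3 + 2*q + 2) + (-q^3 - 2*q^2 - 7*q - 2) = -11*q^3 - 2*q^2 - 5*q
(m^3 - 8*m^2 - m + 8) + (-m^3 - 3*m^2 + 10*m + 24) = -11*m^2 + 9*m + 32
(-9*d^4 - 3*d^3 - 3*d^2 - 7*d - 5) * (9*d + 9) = -81*d^5 - 108*d^4 - 54*d^3 - 90*d^2 - 108*d - 45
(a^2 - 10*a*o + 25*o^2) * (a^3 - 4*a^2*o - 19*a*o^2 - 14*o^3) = a^5 - 14*a^4*o + 46*a^3*o^2 + 76*a^2*o^3 - 335*a*o^4 - 350*o^5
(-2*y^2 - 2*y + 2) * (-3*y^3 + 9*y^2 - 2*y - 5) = 6*y^5 - 12*y^4 - 20*y^3 + 32*y^2 + 6*y - 10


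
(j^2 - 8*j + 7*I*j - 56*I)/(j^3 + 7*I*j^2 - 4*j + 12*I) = (j^2 + j*(-8 + 7*I) - 56*I)/(j^3 + 7*I*j^2 - 4*j + 12*I)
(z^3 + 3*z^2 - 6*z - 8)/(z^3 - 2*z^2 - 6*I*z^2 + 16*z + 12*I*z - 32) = (z^2 + 5*z + 4)/(z^2 - 6*I*z + 16)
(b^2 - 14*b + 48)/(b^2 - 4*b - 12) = (b - 8)/(b + 2)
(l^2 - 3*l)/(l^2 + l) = (l - 3)/(l + 1)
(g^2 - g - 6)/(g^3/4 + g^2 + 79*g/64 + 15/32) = 64*(g - 3)/(16*g^2 + 32*g + 15)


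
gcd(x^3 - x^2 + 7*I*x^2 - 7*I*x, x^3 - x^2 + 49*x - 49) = x^2 + x*(-1 + 7*I) - 7*I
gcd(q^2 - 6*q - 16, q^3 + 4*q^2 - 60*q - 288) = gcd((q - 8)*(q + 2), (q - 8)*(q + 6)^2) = q - 8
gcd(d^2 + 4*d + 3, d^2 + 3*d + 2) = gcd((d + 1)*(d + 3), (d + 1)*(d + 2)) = d + 1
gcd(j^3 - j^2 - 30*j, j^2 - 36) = j - 6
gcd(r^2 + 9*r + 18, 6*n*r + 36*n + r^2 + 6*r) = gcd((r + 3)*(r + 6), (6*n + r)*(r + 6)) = r + 6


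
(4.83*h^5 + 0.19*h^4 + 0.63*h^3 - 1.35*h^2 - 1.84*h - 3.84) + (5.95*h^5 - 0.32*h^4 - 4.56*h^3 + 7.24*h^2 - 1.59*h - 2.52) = 10.78*h^5 - 0.13*h^4 - 3.93*h^3 + 5.89*h^2 - 3.43*h - 6.36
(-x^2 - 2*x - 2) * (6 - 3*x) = 3*x^3 - 6*x - 12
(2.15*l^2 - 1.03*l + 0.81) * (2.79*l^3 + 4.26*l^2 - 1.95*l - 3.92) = 5.9985*l^5 + 6.2853*l^4 - 6.3204*l^3 - 2.9689*l^2 + 2.4581*l - 3.1752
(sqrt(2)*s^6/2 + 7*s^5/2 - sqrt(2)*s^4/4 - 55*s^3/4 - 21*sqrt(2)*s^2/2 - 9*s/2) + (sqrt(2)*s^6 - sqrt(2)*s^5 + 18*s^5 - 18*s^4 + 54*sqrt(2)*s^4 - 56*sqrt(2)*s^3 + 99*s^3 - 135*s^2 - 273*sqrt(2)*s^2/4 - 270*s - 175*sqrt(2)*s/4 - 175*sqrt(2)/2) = 3*sqrt(2)*s^6/2 - sqrt(2)*s^5 + 43*s^5/2 - 18*s^4 + 215*sqrt(2)*s^4/4 - 56*sqrt(2)*s^3 + 341*s^3/4 - 135*s^2 - 315*sqrt(2)*s^2/4 - 549*s/2 - 175*sqrt(2)*s/4 - 175*sqrt(2)/2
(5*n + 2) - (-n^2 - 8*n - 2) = n^2 + 13*n + 4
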